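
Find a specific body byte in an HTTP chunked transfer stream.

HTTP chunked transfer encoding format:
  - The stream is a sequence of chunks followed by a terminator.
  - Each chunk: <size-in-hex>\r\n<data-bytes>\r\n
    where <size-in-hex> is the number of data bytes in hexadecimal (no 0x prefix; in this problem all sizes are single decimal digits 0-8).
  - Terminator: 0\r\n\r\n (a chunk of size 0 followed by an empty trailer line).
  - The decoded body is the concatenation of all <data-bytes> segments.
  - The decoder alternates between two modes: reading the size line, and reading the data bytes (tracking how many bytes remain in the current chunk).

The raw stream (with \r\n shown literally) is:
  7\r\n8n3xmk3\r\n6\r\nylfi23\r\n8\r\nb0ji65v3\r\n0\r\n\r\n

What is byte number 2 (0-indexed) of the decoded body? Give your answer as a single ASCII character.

Answer: 3

Derivation:
Chunk 1: stream[0..1]='7' size=0x7=7, data at stream[3..10]='8n3xmk3' -> body[0..7], body so far='8n3xmk3'
Chunk 2: stream[12..13]='6' size=0x6=6, data at stream[15..21]='ylfi23' -> body[7..13], body so far='8n3xmk3ylfi23'
Chunk 3: stream[23..24]='8' size=0x8=8, data at stream[26..34]='b0ji65v3' -> body[13..21], body so far='8n3xmk3ylfi23b0ji65v3'
Chunk 4: stream[36..37]='0' size=0 (terminator). Final body='8n3xmk3ylfi23b0ji65v3' (21 bytes)
Body byte 2 = '3'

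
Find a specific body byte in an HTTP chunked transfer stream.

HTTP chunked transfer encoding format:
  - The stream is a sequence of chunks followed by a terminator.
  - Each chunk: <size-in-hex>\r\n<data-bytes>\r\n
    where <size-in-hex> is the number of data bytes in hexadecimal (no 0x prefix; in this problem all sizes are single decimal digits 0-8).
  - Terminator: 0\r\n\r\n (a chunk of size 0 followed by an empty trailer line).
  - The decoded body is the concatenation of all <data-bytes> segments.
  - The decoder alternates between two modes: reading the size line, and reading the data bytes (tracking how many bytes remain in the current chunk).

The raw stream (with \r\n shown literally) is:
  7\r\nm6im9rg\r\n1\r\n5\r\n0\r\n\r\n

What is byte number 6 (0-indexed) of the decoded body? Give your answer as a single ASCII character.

Answer: g

Derivation:
Chunk 1: stream[0..1]='7' size=0x7=7, data at stream[3..10]='m6im9rg' -> body[0..7], body so far='m6im9rg'
Chunk 2: stream[12..13]='1' size=0x1=1, data at stream[15..16]='5' -> body[7..8], body so far='m6im9rg5'
Chunk 3: stream[18..19]='0' size=0 (terminator). Final body='m6im9rg5' (8 bytes)
Body byte 6 = 'g'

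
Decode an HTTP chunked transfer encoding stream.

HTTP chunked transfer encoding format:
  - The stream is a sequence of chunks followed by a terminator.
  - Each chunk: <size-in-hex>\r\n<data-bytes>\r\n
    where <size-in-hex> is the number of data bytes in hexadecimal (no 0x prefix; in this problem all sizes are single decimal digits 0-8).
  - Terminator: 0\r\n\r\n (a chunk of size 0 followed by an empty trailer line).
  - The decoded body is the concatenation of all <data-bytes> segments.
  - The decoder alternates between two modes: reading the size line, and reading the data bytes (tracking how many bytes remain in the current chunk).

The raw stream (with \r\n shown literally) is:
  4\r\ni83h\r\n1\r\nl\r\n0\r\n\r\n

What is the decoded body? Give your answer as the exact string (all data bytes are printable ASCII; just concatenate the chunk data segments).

Answer: i83hl

Derivation:
Chunk 1: stream[0..1]='4' size=0x4=4, data at stream[3..7]='i83h' -> body[0..4], body so far='i83h'
Chunk 2: stream[9..10]='1' size=0x1=1, data at stream[12..13]='l' -> body[4..5], body so far='i83hl'
Chunk 3: stream[15..16]='0' size=0 (terminator). Final body='i83hl' (5 bytes)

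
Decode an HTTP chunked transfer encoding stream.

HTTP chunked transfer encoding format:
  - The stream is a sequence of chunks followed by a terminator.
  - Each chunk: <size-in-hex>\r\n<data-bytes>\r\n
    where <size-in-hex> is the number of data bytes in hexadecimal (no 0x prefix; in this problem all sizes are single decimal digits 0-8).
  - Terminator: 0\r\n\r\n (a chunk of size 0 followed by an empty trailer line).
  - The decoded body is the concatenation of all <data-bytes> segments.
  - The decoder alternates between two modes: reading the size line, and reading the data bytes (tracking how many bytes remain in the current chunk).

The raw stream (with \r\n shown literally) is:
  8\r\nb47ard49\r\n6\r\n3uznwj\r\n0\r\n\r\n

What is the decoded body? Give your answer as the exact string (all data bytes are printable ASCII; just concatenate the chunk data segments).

Answer: b47ard493uznwj

Derivation:
Chunk 1: stream[0..1]='8' size=0x8=8, data at stream[3..11]='b47ard49' -> body[0..8], body so far='b47ard49'
Chunk 2: stream[13..14]='6' size=0x6=6, data at stream[16..22]='3uznwj' -> body[8..14], body so far='b47ard493uznwj'
Chunk 3: stream[24..25]='0' size=0 (terminator). Final body='b47ard493uznwj' (14 bytes)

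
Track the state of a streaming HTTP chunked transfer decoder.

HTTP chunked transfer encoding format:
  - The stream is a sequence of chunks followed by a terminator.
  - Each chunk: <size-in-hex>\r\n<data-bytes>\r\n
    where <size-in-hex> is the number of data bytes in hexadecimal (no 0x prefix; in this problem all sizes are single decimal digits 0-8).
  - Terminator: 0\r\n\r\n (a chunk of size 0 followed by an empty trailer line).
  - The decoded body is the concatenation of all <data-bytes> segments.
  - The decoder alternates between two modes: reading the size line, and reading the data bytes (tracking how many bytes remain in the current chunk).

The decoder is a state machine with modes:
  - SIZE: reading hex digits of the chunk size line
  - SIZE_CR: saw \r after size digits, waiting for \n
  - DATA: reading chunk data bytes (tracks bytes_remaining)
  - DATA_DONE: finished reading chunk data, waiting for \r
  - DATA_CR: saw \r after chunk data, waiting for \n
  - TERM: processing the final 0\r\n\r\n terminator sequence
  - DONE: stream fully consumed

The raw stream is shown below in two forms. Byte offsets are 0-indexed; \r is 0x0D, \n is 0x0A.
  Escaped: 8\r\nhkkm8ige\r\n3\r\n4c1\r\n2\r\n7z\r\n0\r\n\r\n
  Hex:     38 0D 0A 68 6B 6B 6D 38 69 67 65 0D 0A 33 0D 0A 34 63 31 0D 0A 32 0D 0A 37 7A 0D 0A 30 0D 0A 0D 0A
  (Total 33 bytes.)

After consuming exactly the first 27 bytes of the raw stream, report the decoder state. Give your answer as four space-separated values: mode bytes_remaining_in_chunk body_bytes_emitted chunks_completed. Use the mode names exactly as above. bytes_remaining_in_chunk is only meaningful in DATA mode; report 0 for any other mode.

Answer: DATA_CR 0 13 2

Derivation:
Byte 0 = '8': mode=SIZE remaining=0 emitted=0 chunks_done=0
Byte 1 = 0x0D: mode=SIZE_CR remaining=0 emitted=0 chunks_done=0
Byte 2 = 0x0A: mode=DATA remaining=8 emitted=0 chunks_done=0
Byte 3 = 'h': mode=DATA remaining=7 emitted=1 chunks_done=0
Byte 4 = 'k': mode=DATA remaining=6 emitted=2 chunks_done=0
Byte 5 = 'k': mode=DATA remaining=5 emitted=3 chunks_done=0
Byte 6 = 'm': mode=DATA remaining=4 emitted=4 chunks_done=0
Byte 7 = '8': mode=DATA remaining=3 emitted=5 chunks_done=0
Byte 8 = 'i': mode=DATA remaining=2 emitted=6 chunks_done=0
Byte 9 = 'g': mode=DATA remaining=1 emitted=7 chunks_done=0
Byte 10 = 'e': mode=DATA_DONE remaining=0 emitted=8 chunks_done=0
Byte 11 = 0x0D: mode=DATA_CR remaining=0 emitted=8 chunks_done=0
Byte 12 = 0x0A: mode=SIZE remaining=0 emitted=8 chunks_done=1
Byte 13 = '3': mode=SIZE remaining=0 emitted=8 chunks_done=1
Byte 14 = 0x0D: mode=SIZE_CR remaining=0 emitted=8 chunks_done=1
Byte 15 = 0x0A: mode=DATA remaining=3 emitted=8 chunks_done=1
Byte 16 = '4': mode=DATA remaining=2 emitted=9 chunks_done=1
Byte 17 = 'c': mode=DATA remaining=1 emitted=10 chunks_done=1
Byte 18 = '1': mode=DATA_DONE remaining=0 emitted=11 chunks_done=1
Byte 19 = 0x0D: mode=DATA_CR remaining=0 emitted=11 chunks_done=1
Byte 20 = 0x0A: mode=SIZE remaining=0 emitted=11 chunks_done=2
Byte 21 = '2': mode=SIZE remaining=0 emitted=11 chunks_done=2
Byte 22 = 0x0D: mode=SIZE_CR remaining=0 emitted=11 chunks_done=2
Byte 23 = 0x0A: mode=DATA remaining=2 emitted=11 chunks_done=2
Byte 24 = '7': mode=DATA remaining=1 emitted=12 chunks_done=2
Byte 25 = 'z': mode=DATA_DONE remaining=0 emitted=13 chunks_done=2
Byte 26 = 0x0D: mode=DATA_CR remaining=0 emitted=13 chunks_done=2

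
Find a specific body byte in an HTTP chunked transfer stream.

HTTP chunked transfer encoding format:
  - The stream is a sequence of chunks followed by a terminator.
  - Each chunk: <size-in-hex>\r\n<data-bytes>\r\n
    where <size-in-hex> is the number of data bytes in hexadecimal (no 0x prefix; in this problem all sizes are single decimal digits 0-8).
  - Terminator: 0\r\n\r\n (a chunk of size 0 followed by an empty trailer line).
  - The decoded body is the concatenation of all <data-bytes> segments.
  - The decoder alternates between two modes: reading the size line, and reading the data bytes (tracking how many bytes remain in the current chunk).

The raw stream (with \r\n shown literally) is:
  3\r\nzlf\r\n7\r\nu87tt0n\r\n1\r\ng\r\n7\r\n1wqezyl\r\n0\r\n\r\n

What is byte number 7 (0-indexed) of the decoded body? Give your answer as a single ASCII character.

Answer: t

Derivation:
Chunk 1: stream[0..1]='3' size=0x3=3, data at stream[3..6]='zlf' -> body[0..3], body so far='zlf'
Chunk 2: stream[8..9]='7' size=0x7=7, data at stream[11..18]='u87tt0n' -> body[3..10], body so far='zlfu87tt0n'
Chunk 3: stream[20..21]='1' size=0x1=1, data at stream[23..24]='g' -> body[10..11], body so far='zlfu87tt0ng'
Chunk 4: stream[26..27]='7' size=0x7=7, data at stream[29..36]='1wqezyl' -> body[11..18], body so far='zlfu87tt0ng1wqezyl'
Chunk 5: stream[38..39]='0' size=0 (terminator). Final body='zlfu87tt0ng1wqezyl' (18 bytes)
Body byte 7 = 't'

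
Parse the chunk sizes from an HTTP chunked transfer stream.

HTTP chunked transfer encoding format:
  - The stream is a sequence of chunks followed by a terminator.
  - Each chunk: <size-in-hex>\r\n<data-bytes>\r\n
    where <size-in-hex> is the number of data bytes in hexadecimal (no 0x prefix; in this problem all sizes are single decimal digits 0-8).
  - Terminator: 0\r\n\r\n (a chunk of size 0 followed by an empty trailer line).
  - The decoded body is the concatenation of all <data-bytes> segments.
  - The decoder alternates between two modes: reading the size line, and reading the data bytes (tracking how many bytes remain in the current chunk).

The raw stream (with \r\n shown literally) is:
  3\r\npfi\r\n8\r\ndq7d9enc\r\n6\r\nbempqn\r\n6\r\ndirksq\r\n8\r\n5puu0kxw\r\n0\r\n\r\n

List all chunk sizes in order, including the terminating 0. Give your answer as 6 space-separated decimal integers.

Chunk 1: stream[0..1]='3' size=0x3=3, data at stream[3..6]='pfi' -> body[0..3], body so far='pfi'
Chunk 2: stream[8..9]='8' size=0x8=8, data at stream[11..19]='dq7d9enc' -> body[3..11], body so far='pfidq7d9enc'
Chunk 3: stream[21..22]='6' size=0x6=6, data at stream[24..30]='bempqn' -> body[11..17], body so far='pfidq7d9encbempqn'
Chunk 4: stream[32..33]='6' size=0x6=6, data at stream[35..41]='dirksq' -> body[17..23], body so far='pfidq7d9encbempqndirksq'
Chunk 5: stream[43..44]='8' size=0x8=8, data at stream[46..54]='5puu0kxw' -> body[23..31], body so far='pfidq7d9encbempqndirksq5puu0kxw'
Chunk 6: stream[56..57]='0' size=0 (terminator). Final body='pfidq7d9encbempqndirksq5puu0kxw' (31 bytes)

Answer: 3 8 6 6 8 0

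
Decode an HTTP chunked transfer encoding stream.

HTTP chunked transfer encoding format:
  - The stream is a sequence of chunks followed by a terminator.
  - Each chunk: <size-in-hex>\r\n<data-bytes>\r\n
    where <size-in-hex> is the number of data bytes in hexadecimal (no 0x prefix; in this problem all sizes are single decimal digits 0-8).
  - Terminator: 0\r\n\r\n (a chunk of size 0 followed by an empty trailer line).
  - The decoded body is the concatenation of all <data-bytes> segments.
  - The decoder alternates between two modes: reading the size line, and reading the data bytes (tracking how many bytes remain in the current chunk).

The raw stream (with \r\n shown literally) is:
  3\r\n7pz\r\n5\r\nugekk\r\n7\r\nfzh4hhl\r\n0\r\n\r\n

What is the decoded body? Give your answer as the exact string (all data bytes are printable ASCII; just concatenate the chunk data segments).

Answer: 7pzugekkfzh4hhl

Derivation:
Chunk 1: stream[0..1]='3' size=0x3=3, data at stream[3..6]='7pz' -> body[0..3], body so far='7pz'
Chunk 2: stream[8..9]='5' size=0x5=5, data at stream[11..16]='ugekk' -> body[3..8], body so far='7pzugekk'
Chunk 3: stream[18..19]='7' size=0x7=7, data at stream[21..28]='fzh4hhl' -> body[8..15], body so far='7pzugekkfzh4hhl'
Chunk 4: stream[30..31]='0' size=0 (terminator). Final body='7pzugekkfzh4hhl' (15 bytes)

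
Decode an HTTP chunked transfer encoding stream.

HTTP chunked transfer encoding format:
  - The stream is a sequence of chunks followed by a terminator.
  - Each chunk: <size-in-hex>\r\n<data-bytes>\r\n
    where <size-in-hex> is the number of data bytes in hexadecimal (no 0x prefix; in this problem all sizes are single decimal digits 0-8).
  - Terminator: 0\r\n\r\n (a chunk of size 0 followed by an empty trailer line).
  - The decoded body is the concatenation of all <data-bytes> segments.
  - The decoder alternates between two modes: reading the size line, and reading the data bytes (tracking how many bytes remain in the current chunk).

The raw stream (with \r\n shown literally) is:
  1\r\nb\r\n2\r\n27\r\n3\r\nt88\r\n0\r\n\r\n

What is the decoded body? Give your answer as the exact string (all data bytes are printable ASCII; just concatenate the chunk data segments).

Chunk 1: stream[0..1]='1' size=0x1=1, data at stream[3..4]='b' -> body[0..1], body so far='b'
Chunk 2: stream[6..7]='2' size=0x2=2, data at stream[9..11]='27' -> body[1..3], body so far='b27'
Chunk 3: stream[13..14]='3' size=0x3=3, data at stream[16..19]='t88' -> body[3..6], body so far='b27t88'
Chunk 4: stream[21..22]='0' size=0 (terminator). Final body='b27t88' (6 bytes)

Answer: b27t88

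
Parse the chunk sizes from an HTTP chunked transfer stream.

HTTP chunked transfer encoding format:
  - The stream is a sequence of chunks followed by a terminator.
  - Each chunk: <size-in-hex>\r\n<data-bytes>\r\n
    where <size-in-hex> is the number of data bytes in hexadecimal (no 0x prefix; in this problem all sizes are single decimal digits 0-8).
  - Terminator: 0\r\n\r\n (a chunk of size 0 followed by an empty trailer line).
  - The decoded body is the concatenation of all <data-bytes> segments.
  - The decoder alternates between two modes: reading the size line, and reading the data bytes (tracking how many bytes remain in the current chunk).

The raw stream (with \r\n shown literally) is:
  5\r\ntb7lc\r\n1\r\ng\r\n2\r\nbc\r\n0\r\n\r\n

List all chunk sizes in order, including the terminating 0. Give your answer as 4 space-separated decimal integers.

Chunk 1: stream[0..1]='5' size=0x5=5, data at stream[3..8]='tb7lc' -> body[0..5], body so far='tb7lc'
Chunk 2: stream[10..11]='1' size=0x1=1, data at stream[13..14]='g' -> body[5..6], body so far='tb7lcg'
Chunk 3: stream[16..17]='2' size=0x2=2, data at stream[19..21]='bc' -> body[6..8], body so far='tb7lcgbc'
Chunk 4: stream[23..24]='0' size=0 (terminator). Final body='tb7lcgbc' (8 bytes)

Answer: 5 1 2 0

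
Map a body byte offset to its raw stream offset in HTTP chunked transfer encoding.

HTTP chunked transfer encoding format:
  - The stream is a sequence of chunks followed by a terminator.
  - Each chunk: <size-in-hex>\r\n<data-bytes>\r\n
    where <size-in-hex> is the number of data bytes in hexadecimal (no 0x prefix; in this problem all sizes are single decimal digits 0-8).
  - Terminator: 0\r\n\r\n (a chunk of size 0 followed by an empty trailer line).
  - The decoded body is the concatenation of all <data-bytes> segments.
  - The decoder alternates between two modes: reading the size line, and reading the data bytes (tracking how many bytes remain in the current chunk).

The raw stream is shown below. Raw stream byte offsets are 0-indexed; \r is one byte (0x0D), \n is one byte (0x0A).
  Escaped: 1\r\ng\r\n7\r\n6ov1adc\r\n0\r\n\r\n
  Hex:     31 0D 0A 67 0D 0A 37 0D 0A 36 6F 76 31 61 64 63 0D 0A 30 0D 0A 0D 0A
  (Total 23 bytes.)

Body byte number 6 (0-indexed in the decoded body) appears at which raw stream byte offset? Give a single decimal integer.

Answer: 14

Derivation:
Chunk 1: stream[0..1]='1' size=0x1=1, data at stream[3..4]='g' -> body[0..1], body so far='g'
Chunk 2: stream[6..7]='7' size=0x7=7, data at stream[9..16]='6ov1adc' -> body[1..8], body so far='g6ov1adc'
Chunk 3: stream[18..19]='0' size=0 (terminator). Final body='g6ov1adc' (8 bytes)
Body byte 6 at stream offset 14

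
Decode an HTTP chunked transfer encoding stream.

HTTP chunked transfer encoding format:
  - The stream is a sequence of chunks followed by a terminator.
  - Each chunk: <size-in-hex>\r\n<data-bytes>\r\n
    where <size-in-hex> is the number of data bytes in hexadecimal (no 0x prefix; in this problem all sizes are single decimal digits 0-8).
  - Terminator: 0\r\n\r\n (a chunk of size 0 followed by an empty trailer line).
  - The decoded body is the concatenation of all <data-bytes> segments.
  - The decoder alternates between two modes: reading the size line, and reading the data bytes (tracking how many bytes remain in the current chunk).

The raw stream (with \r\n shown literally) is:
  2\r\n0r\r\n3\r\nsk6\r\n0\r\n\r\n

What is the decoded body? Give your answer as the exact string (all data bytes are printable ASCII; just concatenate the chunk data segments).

Chunk 1: stream[0..1]='2' size=0x2=2, data at stream[3..5]='0r' -> body[0..2], body so far='0r'
Chunk 2: stream[7..8]='3' size=0x3=3, data at stream[10..13]='sk6' -> body[2..5], body so far='0rsk6'
Chunk 3: stream[15..16]='0' size=0 (terminator). Final body='0rsk6' (5 bytes)

Answer: 0rsk6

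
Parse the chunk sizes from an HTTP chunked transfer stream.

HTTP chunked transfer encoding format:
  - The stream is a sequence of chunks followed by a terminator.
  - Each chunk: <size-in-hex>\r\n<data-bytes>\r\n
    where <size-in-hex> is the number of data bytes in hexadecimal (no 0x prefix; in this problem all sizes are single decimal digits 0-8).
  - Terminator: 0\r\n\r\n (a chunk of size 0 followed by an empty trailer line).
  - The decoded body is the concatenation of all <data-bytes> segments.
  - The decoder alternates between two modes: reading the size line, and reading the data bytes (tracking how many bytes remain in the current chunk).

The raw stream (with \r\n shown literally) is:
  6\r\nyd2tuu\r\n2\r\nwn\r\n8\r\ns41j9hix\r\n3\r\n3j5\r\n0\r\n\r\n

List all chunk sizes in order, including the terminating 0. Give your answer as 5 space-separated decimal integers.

Answer: 6 2 8 3 0

Derivation:
Chunk 1: stream[0..1]='6' size=0x6=6, data at stream[3..9]='yd2tuu' -> body[0..6], body so far='yd2tuu'
Chunk 2: stream[11..12]='2' size=0x2=2, data at stream[14..16]='wn' -> body[6..8], body so far='yd2tuuwn'
Chunk 3: stream[18..19]='8' size=0x8=8, data at stream[21..29]='s41j9hix' -> body[8..16], body so far='yd2tuuwns41j9hix'
Chunk 4: stream[31..32]='3' size=0x3=3, data at stream[34..37]='3j5' -> body[16..19], body so far='yd2tuuwns41j9hix3j5'
Chunk 5: stream[39..40]='0' size=0 (terminator). Final body='yd2tuuwns41j9hix3j5' (19 bytes)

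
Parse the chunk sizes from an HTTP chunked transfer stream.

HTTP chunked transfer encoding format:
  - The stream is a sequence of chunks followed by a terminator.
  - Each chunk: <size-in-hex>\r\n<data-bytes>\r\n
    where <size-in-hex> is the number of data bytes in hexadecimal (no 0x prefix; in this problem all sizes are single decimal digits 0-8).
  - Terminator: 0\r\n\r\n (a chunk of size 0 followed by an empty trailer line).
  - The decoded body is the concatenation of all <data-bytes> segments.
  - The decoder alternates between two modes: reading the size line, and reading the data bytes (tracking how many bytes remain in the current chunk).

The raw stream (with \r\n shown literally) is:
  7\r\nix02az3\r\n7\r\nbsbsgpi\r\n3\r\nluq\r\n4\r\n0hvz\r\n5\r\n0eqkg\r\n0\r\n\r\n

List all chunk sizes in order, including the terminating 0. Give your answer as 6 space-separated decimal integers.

Answer: 7 7 3 4 5 0

Derivation:
Chunk 1: stream[0..1]='7' size=0x7=7, data at stream[3..10]='ix02az3' -> body[0..7], body so far='ix02az3'
Chunk 2: stream[12..13]='7' size=0x7=7, data at stream[15..22]='bsbsgpi' -> body[7..14], body so far='ix02az3bsbsgpi'
Chunk 3: stream[24..25]='3' size=0x3=3, data at stream[27..30]='luq' -> body[14..17], body so far='ix02az3bsbsgpiluq'
Chunk 4: stream[32..33]='4' size=0x4=4, data at stream[35..39]='0hvz' -> body[17..21], body so far='ix02az3bsbsgpiluq0hvz'
Chunk 5: stream[41..42]='5' size=0x5=5, data at stream[44..49]='0eqkg' -> body[21..26], body so far='ix02az3bsbsgpiluq0hvz0eqkg'
Chunk 6: stream[51..52]='0' size=0 (terminator). Final body='ix02az3bsbsgpiluq0hvz0eqkg' (26 bytes)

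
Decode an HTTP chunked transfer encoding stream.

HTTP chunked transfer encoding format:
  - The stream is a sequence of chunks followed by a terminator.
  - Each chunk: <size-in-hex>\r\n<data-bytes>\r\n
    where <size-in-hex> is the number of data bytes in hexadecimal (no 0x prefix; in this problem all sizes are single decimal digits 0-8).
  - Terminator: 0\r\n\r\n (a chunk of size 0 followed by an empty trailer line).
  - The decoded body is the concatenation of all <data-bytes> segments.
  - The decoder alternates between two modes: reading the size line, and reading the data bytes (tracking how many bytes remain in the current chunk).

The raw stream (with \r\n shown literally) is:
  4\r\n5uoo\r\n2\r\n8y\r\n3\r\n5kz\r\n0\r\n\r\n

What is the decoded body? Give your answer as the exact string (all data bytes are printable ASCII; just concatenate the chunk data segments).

Chunk 1: stream[0..1]='4' size=0x4=4, data at stream[3..7]='5uoo' -> body[0..4], body so far='5uoo'
Chunk 2: stream[9..10]='2' size=0x2=2, data at stream[12..14]='8y' -> body[4..6], body so far='5uoo8y'
Chunk 3: stream[16..17]='3' size=0x3=3, data at stream[19..22]='5kz' -> body[6..9], body so far='5uoo8y5kz'
Chunk 4: stream[24..25]='0' size=0 (terminator). Final body='5uoo8y5kz' (9 bytes)

Answer: 5uoo8y5kz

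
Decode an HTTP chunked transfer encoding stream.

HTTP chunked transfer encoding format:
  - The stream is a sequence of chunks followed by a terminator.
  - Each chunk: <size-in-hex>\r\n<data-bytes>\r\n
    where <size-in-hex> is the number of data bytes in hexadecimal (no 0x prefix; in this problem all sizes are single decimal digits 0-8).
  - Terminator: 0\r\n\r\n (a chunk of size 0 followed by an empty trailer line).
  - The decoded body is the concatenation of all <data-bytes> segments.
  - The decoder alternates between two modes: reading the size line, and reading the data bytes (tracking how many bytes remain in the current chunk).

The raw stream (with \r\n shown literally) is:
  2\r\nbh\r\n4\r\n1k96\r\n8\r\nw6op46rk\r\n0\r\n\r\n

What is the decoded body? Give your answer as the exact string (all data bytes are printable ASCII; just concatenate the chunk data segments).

Answer: bh1k96w6op46rk

Derivation:
Chunk 1: stream[0..1]='2' size=0x2=2, data at stream[3..5]='bh' -> body[0..2], body so far='bh'
Chunk 2: stream[7..8]='4' size=0x4=4, data at stream[10..14]='1k96' -> body[2..6], body so far='bh1k96'
Chunk 3: stream[16..17]='8' size=0x8=8, data at stream[19..27]='w6op46rk' -> body[6..14], body so far='bh1k96w6op46rk'
Chunk 4: stream[29..30]='0' size=0 (terminator). Final body='bh1k96w6op46rk' (14 bytes)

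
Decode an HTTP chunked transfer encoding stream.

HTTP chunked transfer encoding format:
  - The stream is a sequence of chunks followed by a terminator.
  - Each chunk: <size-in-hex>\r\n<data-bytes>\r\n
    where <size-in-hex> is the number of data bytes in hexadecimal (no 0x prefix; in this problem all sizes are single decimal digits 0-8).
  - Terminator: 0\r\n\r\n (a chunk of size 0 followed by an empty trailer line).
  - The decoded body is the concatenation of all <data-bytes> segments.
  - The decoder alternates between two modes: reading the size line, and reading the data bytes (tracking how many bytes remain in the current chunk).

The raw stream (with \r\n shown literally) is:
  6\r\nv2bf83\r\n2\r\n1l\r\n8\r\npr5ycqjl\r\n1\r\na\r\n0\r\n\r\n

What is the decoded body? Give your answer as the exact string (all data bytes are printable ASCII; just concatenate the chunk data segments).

Chunk 1: stream[0..1]='6' size=0x6=6, data at stream[3..9]='v2bf83' -> body[0..6], body so far='v2bf83'
Chunk 2: stream[11..12]='2' size=0x2=2, data at stream[14..16]='1l' -> body[6..8], body so far='v2bf831l'
Chunk 3: stream[18..19]='8' size=0x8=8, data at stream[21..29]='pr5ycqjl' -> body[8..16], body so far='v2bf831lpr5ycqjl'
Chunk 4: stream[31..32]='1' size=0x1=1, data at stream[34..35]='a' -> body[16..17], body so far='v2bf831lpr5ycqjla'
Chunk 5: stream[37..38]='0' size=0 (terminator). Final body='v2bf831lpr5ycqjla' (17 bytes)

Answer: v2bf831lpr5ycqjla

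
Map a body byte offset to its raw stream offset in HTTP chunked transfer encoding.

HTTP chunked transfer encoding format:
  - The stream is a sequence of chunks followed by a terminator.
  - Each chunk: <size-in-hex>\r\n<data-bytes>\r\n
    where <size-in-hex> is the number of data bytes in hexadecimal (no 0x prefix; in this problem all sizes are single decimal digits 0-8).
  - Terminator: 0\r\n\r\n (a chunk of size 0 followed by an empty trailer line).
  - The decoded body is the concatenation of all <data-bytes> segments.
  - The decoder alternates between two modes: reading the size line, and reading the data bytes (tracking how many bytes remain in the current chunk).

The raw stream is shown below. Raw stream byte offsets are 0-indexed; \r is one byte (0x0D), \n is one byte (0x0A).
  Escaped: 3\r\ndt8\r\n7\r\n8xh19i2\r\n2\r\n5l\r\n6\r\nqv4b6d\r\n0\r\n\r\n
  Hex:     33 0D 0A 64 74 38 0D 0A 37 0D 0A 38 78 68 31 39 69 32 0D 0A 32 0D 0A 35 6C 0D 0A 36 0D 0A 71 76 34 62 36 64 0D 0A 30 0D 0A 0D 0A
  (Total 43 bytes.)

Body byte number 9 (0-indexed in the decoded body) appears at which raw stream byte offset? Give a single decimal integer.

Answer: 17

Derivation:
Chunk 1: stream[0..1]='3' size=0x3=3, data at stream[3..6]='dt8' -> body[0..3], body so far='dt8'
Chunk 2: stream[8..9]='7' size=0x7=7, data at stream[11..18]='8xh19i2' -> body[3..10], body so far='dt88xh19i2'
Chunk 3: stream[20..21]='2' size=0x2=2, data at stream[23..25]='5l' -> body[10..12], body so far='dt88xh19i25l'
Chunk 4: stream[27..28]='6' size=0x6=6, data at stream[30..36]='qv4b6d' -> body[12..18], body so far='dt88xh19i25lqv4b6d'
Chunk 5: stream[38..39]='0' size=0 (terminator). Final body='dt88xh19i25lqv4b6d' (18 bytes)
Body byte 9 at stream offset 17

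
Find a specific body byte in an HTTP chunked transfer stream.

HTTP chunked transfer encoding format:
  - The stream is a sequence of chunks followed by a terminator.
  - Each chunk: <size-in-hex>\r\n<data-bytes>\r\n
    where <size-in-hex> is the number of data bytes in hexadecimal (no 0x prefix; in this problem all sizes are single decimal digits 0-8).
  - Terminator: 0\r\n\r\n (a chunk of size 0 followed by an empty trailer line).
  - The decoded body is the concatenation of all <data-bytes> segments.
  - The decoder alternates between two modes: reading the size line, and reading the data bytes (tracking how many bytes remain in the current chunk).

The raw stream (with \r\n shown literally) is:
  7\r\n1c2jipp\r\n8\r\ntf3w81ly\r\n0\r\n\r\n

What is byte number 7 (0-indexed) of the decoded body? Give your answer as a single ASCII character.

Answer: t

Derivation:
Chunk 1: stream[0..1]='7' size=0x7=7, data at stream[3..10]='1c2jipp' -> body[0..7], body so far='1c2jipp'
Chunk 2: stream[12..13]='8' size=0x8=8, data at stream[15..23]='tf3w81ly' -> body[7..15], body so far='1c2jipptf3w81ly'
Chunk 3: stream[25..26]='0' size=0 (terminator). Final body='1c2jipptf3w81ly' (15 bytes)
Body byte 7 = 't'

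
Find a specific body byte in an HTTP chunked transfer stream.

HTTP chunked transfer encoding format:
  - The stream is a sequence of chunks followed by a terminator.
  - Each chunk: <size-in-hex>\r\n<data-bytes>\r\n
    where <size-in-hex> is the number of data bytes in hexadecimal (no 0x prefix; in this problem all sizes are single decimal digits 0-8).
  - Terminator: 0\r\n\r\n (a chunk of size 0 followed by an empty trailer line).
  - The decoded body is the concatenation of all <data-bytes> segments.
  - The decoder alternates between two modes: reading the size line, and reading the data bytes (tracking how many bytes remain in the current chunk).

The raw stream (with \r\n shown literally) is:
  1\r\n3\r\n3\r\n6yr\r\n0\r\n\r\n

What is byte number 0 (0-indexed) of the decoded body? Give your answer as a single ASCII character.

Chunk 1: stream[0..1]='1' size=0x1=1, data at stream[3..4]='3' -> body[0..1], body so far='3'
Chunk 2: stream[6..7]='3' size=0x3=3, data at stream[9..12]='6yr' -> body[1..4], body so far='36yr'
Chunk 3: stream[14..15]='0' size=0 (terminator). Final body='36yr' (4 bytes)
Body byte 0 = '3'

Answer: 3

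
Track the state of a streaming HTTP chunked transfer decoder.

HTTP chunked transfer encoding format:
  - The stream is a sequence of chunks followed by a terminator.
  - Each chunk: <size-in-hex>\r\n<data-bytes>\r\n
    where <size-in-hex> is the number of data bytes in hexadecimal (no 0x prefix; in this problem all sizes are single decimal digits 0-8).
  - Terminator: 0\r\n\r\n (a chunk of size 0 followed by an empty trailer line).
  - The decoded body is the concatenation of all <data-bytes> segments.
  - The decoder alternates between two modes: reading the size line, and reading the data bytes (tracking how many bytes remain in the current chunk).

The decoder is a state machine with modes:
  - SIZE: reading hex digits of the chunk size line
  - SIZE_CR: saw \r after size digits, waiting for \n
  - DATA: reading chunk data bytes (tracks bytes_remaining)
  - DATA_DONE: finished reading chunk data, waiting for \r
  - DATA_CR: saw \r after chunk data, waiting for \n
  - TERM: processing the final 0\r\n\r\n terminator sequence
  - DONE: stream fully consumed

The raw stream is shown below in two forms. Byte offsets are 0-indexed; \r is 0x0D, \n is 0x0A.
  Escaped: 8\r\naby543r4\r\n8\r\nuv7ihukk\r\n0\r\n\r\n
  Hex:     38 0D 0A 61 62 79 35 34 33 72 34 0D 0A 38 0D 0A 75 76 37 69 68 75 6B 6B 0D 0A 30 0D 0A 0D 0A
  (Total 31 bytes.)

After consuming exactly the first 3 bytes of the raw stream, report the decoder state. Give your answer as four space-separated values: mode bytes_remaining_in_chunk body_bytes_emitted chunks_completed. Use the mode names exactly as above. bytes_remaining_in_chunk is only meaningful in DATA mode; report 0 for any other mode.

Byte 0 = '8': mode=SIZE remaining=0 emitted=0 chunks_done=0
Byte 1 = 0x0D: mode=SIZE_CR remaining=0 emitted=0 chunks_done=0
Byte 2 = 0x0A: mode=DATA remaining=8 emitted=0 chunks_done=0

Answer: DATA 8 0 0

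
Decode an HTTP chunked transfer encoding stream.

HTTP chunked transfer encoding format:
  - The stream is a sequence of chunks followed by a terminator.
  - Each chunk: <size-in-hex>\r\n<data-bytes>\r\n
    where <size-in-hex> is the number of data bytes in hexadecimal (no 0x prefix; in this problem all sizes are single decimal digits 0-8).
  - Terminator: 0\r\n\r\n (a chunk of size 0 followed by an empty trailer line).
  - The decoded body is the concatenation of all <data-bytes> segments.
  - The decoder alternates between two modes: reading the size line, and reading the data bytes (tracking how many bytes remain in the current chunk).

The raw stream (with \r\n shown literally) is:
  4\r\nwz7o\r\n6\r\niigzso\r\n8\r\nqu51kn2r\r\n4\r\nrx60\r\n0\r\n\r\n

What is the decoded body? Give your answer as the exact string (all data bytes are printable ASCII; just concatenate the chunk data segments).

Answer: wz7oiigzsoqu51kn2rrx60

Derivation:
Chunk 1: stream[0..1]='4' size=0x4=4, data at stream[3..7]='wz7o' -> body[0..4], body so far='wz7o'
Chunk 2: stream[9..10]='6' size=0x6=6, data at stream[12..18]='iigzso' -> body[4..10], body so far='wz7oiigzso'
Chunk 3: stream[20..21]='8' size=0x8=8, data at stream[23..31]='qu51kn2r' -> body[10..18], body so far='wz7oiigzsoqu51kn2r'
Chunk 4: stream[33..34]='4' size=0x4=4, data at stream[36..40]='rx60' -> body[18..22], body so far='wz7oiigzsoqu51kn2rrx60'
Chunk 5: stream[42..43]='0' size=0 (terminator). Final body='wz7oiigzsoqu51kn2rrx60' (22 bytes)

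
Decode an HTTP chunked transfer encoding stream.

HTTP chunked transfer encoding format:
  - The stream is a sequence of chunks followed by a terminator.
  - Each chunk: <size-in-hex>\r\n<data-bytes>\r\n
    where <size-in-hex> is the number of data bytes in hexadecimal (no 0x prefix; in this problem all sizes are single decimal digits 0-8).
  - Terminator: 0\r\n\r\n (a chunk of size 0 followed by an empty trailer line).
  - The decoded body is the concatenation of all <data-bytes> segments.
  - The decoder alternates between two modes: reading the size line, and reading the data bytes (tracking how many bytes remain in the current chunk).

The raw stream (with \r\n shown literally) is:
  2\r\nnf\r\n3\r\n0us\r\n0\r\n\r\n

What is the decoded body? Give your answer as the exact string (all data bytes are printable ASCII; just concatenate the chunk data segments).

Chunk 1: stream[0..1]='2' size=0x2=2, data at stream[3..5]='nf' -> body[0..2], body so far='nf'
Chunk 2: stream[7..8]='3' size=0x3=3, data at stream[10..13]='0us' -> body[2..5], body so far='nf0us'
Chunk 3: stream[15..16]='0' size=0 (terminator). Final body='nf0us' (5 bytes)

Answer: nf0us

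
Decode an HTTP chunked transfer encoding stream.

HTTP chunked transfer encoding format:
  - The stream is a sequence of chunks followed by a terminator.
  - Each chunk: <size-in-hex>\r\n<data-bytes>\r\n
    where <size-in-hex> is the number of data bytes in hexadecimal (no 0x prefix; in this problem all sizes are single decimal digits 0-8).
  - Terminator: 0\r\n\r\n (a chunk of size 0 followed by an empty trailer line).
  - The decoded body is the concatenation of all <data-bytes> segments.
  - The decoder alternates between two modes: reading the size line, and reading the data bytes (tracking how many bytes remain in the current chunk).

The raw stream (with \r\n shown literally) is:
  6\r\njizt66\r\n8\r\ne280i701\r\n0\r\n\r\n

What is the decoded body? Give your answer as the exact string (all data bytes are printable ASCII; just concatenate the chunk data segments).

Chunk 1: stream[0..1]='6' size=0x6=6, data at stream[3..9]='jizt66' -> body[0..6], body so far='jizt66'
Chunk 2: stream[11..12]='8' size=0x8=8, data at stream[14..22]='e280i701' -> body[6..14], body so far='jizt66e280i701'
Chunk 3: stream[24..25]='0' size=0 (terminator). Final body='jizt66e280i701' (14 bytes)

Answer: jizt66e280i701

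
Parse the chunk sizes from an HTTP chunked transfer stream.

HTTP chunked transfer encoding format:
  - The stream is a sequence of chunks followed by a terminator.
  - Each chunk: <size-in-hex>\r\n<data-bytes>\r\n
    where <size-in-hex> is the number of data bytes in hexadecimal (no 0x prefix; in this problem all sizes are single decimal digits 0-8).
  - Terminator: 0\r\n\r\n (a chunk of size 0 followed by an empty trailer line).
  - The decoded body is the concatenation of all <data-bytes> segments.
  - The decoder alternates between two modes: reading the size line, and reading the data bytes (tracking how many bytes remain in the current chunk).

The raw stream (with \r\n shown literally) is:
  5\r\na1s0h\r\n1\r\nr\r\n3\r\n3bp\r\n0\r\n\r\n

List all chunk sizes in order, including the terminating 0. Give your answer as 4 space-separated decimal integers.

Answer: 5 1 3 0

Derivation:
Chunk 1: stream[0..1]='5' size=0x5=5, data at stream[3..8]='a1s0h' -> body[0..5], body so far='a1s0h'
Chunk 2: stream[10..11]='1' size=0x1=1, data at stream[13..14]='r' -> body[5..6], body so far='a1s0hr'
Chunk 3: stream[16..17]='3' size=0x3=3, data at stream[19..22]='3bp' -> body[6..9], body so far='a1s0hr3bp'
Chunk 4: stream[24..25]='0' size=0 (terminator). Final body='a1s0hr3bp' (9 bytes)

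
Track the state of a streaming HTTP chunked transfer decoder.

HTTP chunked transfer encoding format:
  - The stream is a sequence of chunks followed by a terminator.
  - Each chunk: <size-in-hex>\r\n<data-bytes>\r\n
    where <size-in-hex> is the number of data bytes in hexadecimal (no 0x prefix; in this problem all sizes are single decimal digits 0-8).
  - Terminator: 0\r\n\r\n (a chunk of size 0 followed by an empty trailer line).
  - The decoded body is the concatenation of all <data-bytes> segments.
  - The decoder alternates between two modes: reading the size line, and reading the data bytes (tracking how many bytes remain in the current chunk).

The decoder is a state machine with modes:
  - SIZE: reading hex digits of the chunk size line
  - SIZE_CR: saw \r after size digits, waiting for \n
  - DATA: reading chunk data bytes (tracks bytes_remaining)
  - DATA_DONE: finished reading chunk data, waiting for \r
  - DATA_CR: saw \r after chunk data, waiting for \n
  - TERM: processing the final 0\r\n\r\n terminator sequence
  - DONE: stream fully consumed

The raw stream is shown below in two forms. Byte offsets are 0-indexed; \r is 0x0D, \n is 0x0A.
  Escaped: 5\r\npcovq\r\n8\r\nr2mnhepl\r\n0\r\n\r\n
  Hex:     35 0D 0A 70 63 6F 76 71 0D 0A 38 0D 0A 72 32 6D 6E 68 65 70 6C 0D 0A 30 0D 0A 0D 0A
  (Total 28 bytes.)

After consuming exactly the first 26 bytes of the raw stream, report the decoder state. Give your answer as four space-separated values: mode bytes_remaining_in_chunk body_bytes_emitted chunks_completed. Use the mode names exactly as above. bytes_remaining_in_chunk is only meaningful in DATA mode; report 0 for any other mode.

Answer: TERM 0 13 2

Derivation:
Byte 0 = '5': mode=SIZE remaining=0 emitted=0 chunks_done=0
Byte 1 = 0x0D: mode=SIZE_CR remaining=0 emitted=0 chunks_done=0
Byte 2 = 0x0A: mode=DATA remaining=5 emitted=0 chunks_done=0
Byte 3 = 'p': mode=DATA remaining=4 emitted=1 chunks_done=0
Byte 4 = 'c': mode=DATA remaining=3 emitted=2 chunks_done=0
Byte 5 = 'o': mode=DATA remaining=2 emitted=3 chunks_done=0
Byte 6 = 'v': mode=DATA remaining=1 emitted=4 chunks_done=0
Byte 7 = 'q': mode=DATA_DONE remaining=0 emitted=5 chunks_done=0
Byte 8 = 0x0D: mode=DATA_CR remaining=0 emitted=5 chunks_done=0
Byte 9 = 0x0A: mode=SIZE remaining=0 emitted=5 chunks_done=1
Byte 10 = '8': mode=SIZE remaining=0 emitted=5 chunks_done=1
Byte 11 = 0x0D: mode=SIZE_CR remaining=0 emitted=5 chunks_done=1
Byte 12 = 0x0A: mode=DATA remaining=8 emitted=5 chunks_done=1
Byte 13 = 'r': mode=DATA remaining=7 emitted=6 chunks_done=1
Byte 14 = '2': mode=DATA remaining=6 emitted=7 chunks_done=1
Byte 15 = 'm': mode=DATA remaining=5 emitted=8 chunks_done=1
Byte 16 = 'n': mode=DATA remaining=4 emitted=9 chunks_done=1
Byte 17 = 'h': mode=DATA remaining=3 emitted=10 chunks_done=1
Byte 18 = 'e': mode=DATA remaining=2 emitted=11 chunks_done=1
Byte 19 = 'p': mode=DATA remaining=1 emitted=12 chunks_done=1
Byte 20 = 'l': mode=DATA_DONE remaining=0 emitted=13 chunks_done=1
Byte 21 = 0x0D: mode=DATA_CR remaining=0 emitted=13 chunks_done=1
Byte 22 = 0x0A: mode=SIZE remaining=0 emitted=13 chunks_done=2
Byte 23 = '0': mode=SIZE remaining=0 emitted=13 chunks_done=2
Byte 24 = 0x0D: mode=SIZE_CR remaining=0 emitted=13 chunks_done=2
Byte 25 = 0x0A: mode=TERM remaining=0 emitted=13 chunks_done=2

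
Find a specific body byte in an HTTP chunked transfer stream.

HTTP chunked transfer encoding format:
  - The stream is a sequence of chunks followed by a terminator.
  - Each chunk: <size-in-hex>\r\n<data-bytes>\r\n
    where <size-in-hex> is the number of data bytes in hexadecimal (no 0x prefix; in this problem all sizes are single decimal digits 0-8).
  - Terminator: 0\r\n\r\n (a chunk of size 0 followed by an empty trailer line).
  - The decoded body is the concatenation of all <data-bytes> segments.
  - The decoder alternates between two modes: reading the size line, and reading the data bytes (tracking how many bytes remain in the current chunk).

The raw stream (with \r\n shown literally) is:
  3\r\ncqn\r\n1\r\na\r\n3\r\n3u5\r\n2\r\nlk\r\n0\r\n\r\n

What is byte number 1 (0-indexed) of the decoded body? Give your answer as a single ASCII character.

Chunk 1: stream[0..1]='3' size=0x3=3, data at stream[3..6]='cqn' -> body[0..3], body so far='cqn'
Chunk 2: stream[8..9]='1' size=0x1=1, data at stream[11..12]='a' -> body[3..4], body so far='cqna'
Chunk 3: stream[14..15]='3' size=0x3=3, data at stream[17..20]='3u5' -> body[4..7], body so far='cqna3u5'
Chunk 4: stream[22..23]='2' size=0x2=2, data at stream[25..27]='lk' -> body[7..9], body so far='cqna3u5lk'
Chunk 5: stream[29..30]='0' size=0 (terminator). Final body='cqna3u5lk' (9 bytes)
Body byte 1 = 'q'

Answer: q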